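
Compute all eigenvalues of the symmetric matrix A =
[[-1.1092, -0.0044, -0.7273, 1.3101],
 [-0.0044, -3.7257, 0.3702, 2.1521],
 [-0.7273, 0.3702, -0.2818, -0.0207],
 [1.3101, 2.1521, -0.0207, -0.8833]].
sigma(A) ≈ {-5, -2, 0, 1}

A is real symmetric, so its spectrum consists of real eigenvalues. Expanding the characteristic polynomial of the displayed matrix gives
  det(λ I - A) = p(λ) = λ^4 + (6)λ^3 + (3)λ^2 + (-10)λ + (0).
Solving p(λ) = 0 yields eigenvalues ≈ -5, -2, 0, 1. (A is shown rounded to 4 decimals, so these recover the underlying integer eigenvalues to within that precision.)
Verification: the trace of A = -6 equals the sum of eigenvalues -6, and det(A) ≈ 0.0002 matches the eigenvalue product 0.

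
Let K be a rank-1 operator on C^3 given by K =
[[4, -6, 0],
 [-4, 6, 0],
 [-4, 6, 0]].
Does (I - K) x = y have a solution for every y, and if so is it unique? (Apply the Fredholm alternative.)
(I - K) is invertible (det(I - K) = -9 ≠ 0), so for every y in C^3 the equation (I - K) x = y has a unique solution.

K has rank 1, so it is an outer product K = u v^T: every row of K is a multiple of one row vector. Reading off the entries, u = (2, -2, -2) and v = (2, -3, 0) (row i of K equals u_i·v^T). A rank-one matrix u v^T satisfies K u = u (v·u) and kills the (2)-dimensional subspace v^⊥, so its characteristic polynomial is lambda^2 (lambda - v·u) with v·u = tr K = 10. Hence the eigenvalues of I - K are 1 (multiplicity 2) and 1 - (10) = -9, so det(I - K) = -9. (Direct check: I - K =
[[-3, 6, 0],
 [4, -5, 0],
 [4, -6, 1]]
has determinant -9.) The finite-dimensional Fredholm alternative says: either (I - K) is invertible, or ker(I - K) ≠ {0} and then range(I - K) = ker((I - K)^*)^⊥, with dim ker(I - K) = dim ker((I - K)^*). Since det(I - K) ≠ 0, 1 is not an eigenvalue of K and ker(I - K) = {0}, so we are in the first case: for every y there is a unique x = (I - K)^(-1) y. Explicitly, by the Sherman–Morrison formula, (I - u v^T)^(-1) = I + u v^T/(1 - v·u), i.e. (I - K)^(-1) = I + K/(-9).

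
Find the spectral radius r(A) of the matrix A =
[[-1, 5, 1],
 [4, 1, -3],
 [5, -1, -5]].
r(A) ≈ 8.1849

The eigenvalues of A are the roots of its characteristic polynomial. With M = A (coefficients from the trace, the sum of principal 2x2 minors, and det A):
  p(λ) = det(λ I - M) = λ^3 + 5λ^2 - 29λ - 24.
No integer candidate from the rational root theorem (±divisors of 24) is a root, so the roots are irrational. The cubic discriminant is Δ = 177669 > 0, so there are three distinct real roots. p(-9) = -87 and p(-8) = 16 have opposite signs, so a root lies in (-9, -8); Newton's method refines it to λ ≈ -8.1849. p(-1) = 9 and p(0) = -24 have opposite signs, so a root lies in (-1, 0); Newton's method refines it to λ ≈ -0.746. p(3) = -39 and p(4) = 4 have opposite signs, so a root lies in (3, 4); Newton's method refines it to λ ≈ 3.9308. Check (Vieta): the three roots sum to -5, matching tr M = -5.
Thus the eigenvalues (to 4 decimals) are -8.1849 (modulus 8.1849); -0.746 (modulus 0.746); 3.9308 (modulus 3.9308). The spectral radius is the largest modulus: r(A) ≈ 8.1849. (Cross-check: r(A) ≤ ||A||_2 ≈ 8.8484; equality holds whenever A is normal, though it can also hold for some non-normal A.)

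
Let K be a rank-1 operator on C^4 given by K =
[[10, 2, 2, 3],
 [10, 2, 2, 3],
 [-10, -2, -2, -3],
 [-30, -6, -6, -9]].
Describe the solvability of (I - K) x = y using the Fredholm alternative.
(I - K) is singular (det(I - K) = 0, i.e. 1 ∈ sigma(K)). (I - K) x = y is solvable iff y ⊥ ker((I - K)^*) = span{(10, 2, 2, 3)}, i.e. iff 10y_1 + 2y_2 + 2y_3 + 3y_4 = 0. When solvable, the solutions are x = y + c·(1, 1, -1, -3), c arbitrary (ker(I - K) = span{(1, 1, -1, -3)}, dimension 1).

K has rank 1, so it is an outer product K = u v^T: every row of K is a multiple of one row vector. Reading off the entries, u = (1, 1, -1, -3) and v = (10, 2, 2, 3) (row i of K equals u_i·v^T). A rank-one matrix u v^T satisfies K u = u (v·u) and kills the (3)-dimensional subspace v^⊥, so its characteristic polynomial is lambda^3 (lambda - v·u) with v·u = tr K = 1. Hence the eigenvalues of I - K are 1 (multiplicity 3) and 1 - (1) = 0, so det(I - K) = 0. (Direct check: I - K =
[[-9, -2, -2, -3],
 [-10, -1, -2, -3],
 [10, 2, 3, 3],
 [30, 6, 6, 10]]
has determinant 0.) So 1 is an eigenvalue of K and (I - K) is not invertible. The finite-dimensional Fredholm alternative says: either (I - K) is invertible, or ker(I - K) ≠ {0} and then range(I - K) = ker((I - K)^*)^⊥, with dim ker(I - K) = dim ker((I - K)^*). We are in the second case, so we need both kernels. Kernel of I - K: (I - K) u = u - u (v·u) = u - u = 0, so ker(I - K) = span{u} = span{(1, 1, -1, -3)} (it is exactly 1-dimensional because rank(I - K) = 3). Kernel of the adjoint: K is real, so (I - K)^* = I - K^T = I - v u^T, and (I - v u^T) v = v - v (u·v) = 0; hence ker((I - K)^*) = span{v} = span{(10, 2, 2, 3)}. Therefore (I - K) x = y is solvable iff <y, v> = 0, i.e. iff 10y_1 + 2y_2 + 2y_3 + 3y_4 = 0. When this holds, K y = u (v·y) = 0, so (I - K) y = y and x = y is a particular solution; the full solution set is the line x = y + c·u = y + c·(1, 1, -1, -3), c ∈ C.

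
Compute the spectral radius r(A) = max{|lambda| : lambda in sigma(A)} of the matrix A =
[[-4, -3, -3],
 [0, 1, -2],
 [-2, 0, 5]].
r(A) ≈ 5.3466

The eigenvalues of A are the roots of its characteristic polynomial. With M = A (coefficients from the trace, the sum of principal 2x2 minors, and det A):
  p(λ) = det(λ I - M) = λ^3 - 2λ^2 - 25λ + 38.
No integer candidate from the rational root theorem (±divisors of 38) is a root, so the roots are irrational. The cubic discriminant is Δ = 61428 > 0, so there are three distinct real roots. p(-5) = -12 and p(-4) = 42 have opposite signs, so a root lies in (-5, -4); Newton's method refines it to λ ≈ -4.8209. p(1) = 12 and p(2) = -12 have opposite signs, so a root lies in (1, 2); Newton's method refines it to λ ≈ 1.4743. p(5) = -12 and p(6) = 32 have opposite signs, so a root lies in (5, 6); Newton's method refines it to λ ≈ 5.3466. Check (Vieta): the three roots sum to 2, matching tr M = 2.
Thus the eigenvalues (to 4 decimals) are -4.8209 (modulus 4.8209); 1.4743 (modulus 1.4743); 5.3466 (modulus 5.3466). The spectral radius is the largest modulus: r(A) ≈ 5.3466. (Cross-check: r(A) ≤ ||A||_2 ≈ 6.399; equality holds whenever A is normal, though it can also hold for some non-normal A.)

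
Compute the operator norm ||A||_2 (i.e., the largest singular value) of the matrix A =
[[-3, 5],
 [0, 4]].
||A||_2 = sqrt((50 + sqrt(1924))/2) ≈ 6.8507 (= sqrt(largest eigenvalue of A^T A))

||A||_2 = sigma_max(A) = sqrt(lambda_max(A^T A)). Form the symmetric matrix M = A^T A =
[[9, -15],
 [-15, 41]].
Its characteristic polynomial (trace, determinant of M give the coefficients) is
  p(λ) = det(λ I - M) = λ^2 - 50λ + 144.
For λ^2 - 50λ + 144 the discriminant is 1924. It is nonnegative but not a perfect square, so the roots are real and irrational: λ = (50 ± sqrt(1924))/2 ≈ 46.9317, 3.0683.
So the eigenvalues of A^T A are ≈ 3.0683, 46.9317 (all ≥ 0, as they must be for A^T A). The largest is λ_max = (50 + sqrt(1924))/2 ≈ 46.9317, hence ||A||_2 = sqrt(λ_max) = sqrt((50 + sqrt(1924))/2) ≈ 6.8507.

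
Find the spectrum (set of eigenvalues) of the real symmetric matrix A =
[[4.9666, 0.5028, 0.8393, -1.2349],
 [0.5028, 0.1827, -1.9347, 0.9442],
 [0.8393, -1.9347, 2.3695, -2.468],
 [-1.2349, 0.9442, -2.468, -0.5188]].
sigma(A) ≈ {-2, -1, 4, 6}

A is real symmetric, so its spectrum consists of real eigenvalues. Expanding the characteristic polynomial of the displayed matrix gives
  det(λ I - A) = p(λ) = λ^4 + (-7)λ^3 + (-4)λ^2 + (52)λ + (48).
Solving p(λ) = 0 yields eigenvalues ≈ -2, -1, 4, 6. (A is shown rounded to 4 decimals, so these recover the underlying integer eigenvalues to within that precision.)
Verification: the trace of A = 7 equals the sum of eigenvalues 7, and det(A) ≈ 47.9998 matches the eigenvalue product 48.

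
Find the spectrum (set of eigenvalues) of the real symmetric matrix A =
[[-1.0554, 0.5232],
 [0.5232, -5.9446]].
sigma(A) ≈ {-6, -1}

A is real symmetric, so its spectrum consists of real eigenvalues. Expanding the characteristic polynomial of the displayed matrix gives
  det(λ I - A) = p(λ) = λ^2 + (7)λ + (6).
Solving p(λ) = 0 yields eigenvalues ≈ -6, -1. (A is shown rounded to 4 decimals, so these recover the underlying integer eigenvalues to within that precision.)
Verification: the trace of A = -7 equals the sum of eigenvalues -7, and det(A) ≈ 6.0002 matches the eigenvalue product 6.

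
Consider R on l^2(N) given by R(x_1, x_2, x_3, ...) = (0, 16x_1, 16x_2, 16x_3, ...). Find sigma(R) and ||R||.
sigma(R) = closed disk {z in C : |z| ≤ 16}; ||R|| = 16

Note R = 16·U where U is the unit right shift (U x)_k = x_{k-1} (with x_0 := 0); so ||R|| = 16||U|| and sigma(R) = 16·sigma(U). ||R x||^2 = sum_{k≥1} |16x_k|^2 = 256||x||^2, so ||R|| = 16 and sigma(R) ⊂ {|z| ≤ 16}. For any |lambda| < 16, the equation (R - lambda I) x = 0 forces x_1 = 0, then 16x_k = lambda x_{k+1} ⇒ x = 0, so R has no eigenvalues. But (R - lambda I) is not surjective for |lambda| < 16: solving (R - lambda I) x = e_1 would require x_n proportional to (lambda/16)^(-n), which is not in l^2. So every |lambda| < 16 lies in the residual spectrum. The boundary |lambda| = 16 is in the approximate point spectrum (the spectrum is closed). Hence sigma(R) is the closed disk of radius 16.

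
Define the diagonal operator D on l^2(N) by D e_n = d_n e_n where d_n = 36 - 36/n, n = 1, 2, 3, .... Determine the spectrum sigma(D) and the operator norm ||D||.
sigma(D) = {36 - 36/n : n ≥ 1} ∪ {36}; ||D|| = 36

A bounded diagonal operator on l^2 with diagonal entries d_n has spectrum equal to the closure of {d_n : n ≥ 1}: every d_n is an eigenvalue (with eigenvector e_n), so {d_n} ⊂ sigma(D); the spectrum is closed, so its closure is too; and for lambda not in the closure, (D - lambda I) has bounded inverse (the diagonal entries 1/(d_n - lambda) are bounded). For our sequence d_n = 36 - 36/n, n = 1, 2, 3, ...:
  - {d_n} = {36 - 36/n : n ≥ 1}; the only limit point is 36
  - closure = {36 - 36/n : n ≥ 1} ∪ {36}
For the norm: a diagonal operator has ||D|| = sup_n |d_n|. Here d_n = 36 - 36/n increases monotonically from d_1 = 0 toward 36, with all terms in [0, 36); so sup_n |d_n| = 36 (the supremum is the limit, not attained). So ||D|| = 36.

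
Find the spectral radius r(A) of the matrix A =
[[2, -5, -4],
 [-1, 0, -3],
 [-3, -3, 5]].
r(A) ≈ 7.3194

The eigenvalues of A are the roots of its characteristic polynomial. With M = A (coefficients from the trace, the sum of principal 2x2 minors, and det A):
  p(λ) = det(λ I - M) = λ^3 - 7λ^2 - 16λ + 100.
No integer candidate from the rational root theorem (±divisors of 100) is a root, so the roots are irrational. The cubic discriminant is Δ = 97728 > 0, so there are three distinct real roots. p(-4) = -12 and p(-3) = 58 have opposite signs, so a root lies in (-4, -3); Newton's method refines it to λ ≈ -3.8594. p(3) = 16 and p(4) = -12 have opposite signs, so a root lies in (3, 4); Newton's method refines it to λ ≈ 3.54. p(7) = -12 and p(8) = 36 have opposite signs, so a root lies in (7, 8); Newton's method refines it to λ ≈ 7.3194. Check (Vieta): the three roots sum to 7, matching tr M = 7.
Thus the eigenvalues (to 4 decimals) are -3.8594 (modulus 3.8594); 3.54 (modulus 3.54); 7.3194 (modulus 7.3194). The spectral radius is the largest modulus: r(A) ≈ 7.3194. (Cross-check: r(A) ≤ ||A||_2 ≈ 7.7372; equality holds whenever A is normal, though it can also hold for some non-normal A.)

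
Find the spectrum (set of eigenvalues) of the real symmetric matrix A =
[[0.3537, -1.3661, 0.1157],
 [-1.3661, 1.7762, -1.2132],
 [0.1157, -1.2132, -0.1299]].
sigma(A) ≈ {-1, 0, 3}

A is real symmetric, so its spectrum consists of real eigenvalues. Expanding the characteristic polynomial of the displayed matrix gives
  det(λ I - A) = p(λ) = λ^3 + (-2)λ^2 + (-3)λ + (0).
Solving p(λ) = 0 yields eigenvalues ≈ -1, 0, 3. (A is shown rounded to 4 decimals, so these recover the underlying integer eigenvalues to within that precision.)
Verification: the trace of A = 2 equals the sum of eigenvalues 2, and det(A) ≈ -0.0000 matches the eigenvalue product 0.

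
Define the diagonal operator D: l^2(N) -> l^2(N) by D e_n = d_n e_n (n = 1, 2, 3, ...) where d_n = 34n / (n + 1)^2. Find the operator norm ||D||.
||D|| = 17/2 (attained at n = 1)

For D diagonal, ||D|| = sup_n |d_n|. Treat f(x) = 34x / (x + 1)^2 for real x > 0. By the quotient rule, f'(x) = 34(1 - x)/(x + 1)^3, which is positive for x < 1 and negative for x > 1. So f has a unique maximum at x = 1, and since 1 is a positive integer, the supremum over n ≥ 1 is attained at n = 1: d_1 = 34·1/(1 + 1)^2 = 34·1/4 = 17/2. Hence ||D|| = 17/2.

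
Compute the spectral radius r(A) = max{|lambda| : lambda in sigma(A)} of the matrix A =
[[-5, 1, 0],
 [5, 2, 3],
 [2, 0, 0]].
r(A) ≈ 5.5203

The eigenvalues of A are the roots of its characteristic polynomial. With M = A (coefficients from the trace, the sum of principal 2x2 minors, and det A):
  p(λ) = det(λ I - M) = λ^3 + 3λ^2 - 15λ - 6.
No integer candidate from the rational root theorem (±divisors of 6) is a root, so the roots are irrational. The cubic discriminant is Δ = 20061 > 0, so there are three distinct real roots. p(-6) = -24 and p(-5) = 19 have opposite signs, so a root lies in (-6, -5); Newton's method refines it to λ ≈ -5.5203. p(-1) = 11 and p(0) = -6 have opposite signs, so a root lies in (-1, 0); Newton's method refines it to λ ≈ -0.3753. p(2) = -16 and p(3) = 3 have opposite signs, so a root lies in (2, 3); Newton's method refines it to λ ≈ 2.8957. Check (Vieta): the three roots sum to -3, matching tr M = -3.
Thus the eigenvalues (to 4 decimals) are -5.5203 (modulus 5.5203); -0.3753 (modulus 0.3753); 2.8957 (modulus 2.8957). The spectral radius is the largest modulus: r(A) ≈ 5.5203. (Cross-check: r(A) ≤ ||A||_2 ≈ 7.7026; equality holds whenever A is normal, though it can also hold for some non-normal A.)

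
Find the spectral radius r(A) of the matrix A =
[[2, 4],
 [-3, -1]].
r(A) = sqrt(10) ≈ 3.1623

The eigenvalues of A are the roots of its characteristic polynomial. With M = A (coefficients from the trace and determinant):
  p(λ) = det(λ I - M) = λ^2 - λ + 10.
For λ^2 - λ + 10 the discriminant is -39. It is negative, so the roots are the complex-conjugate pair λ = 1/2 ± (sqrt(39)/2) i ≈ 0.5 ± 3.1225i. For a conjugate pair the product of the roots equals the constant term, so |λ|^2 = 10 and |λ| = sqrt(10) ≈ 3.1623.
Thus the eigenvalues (to 4 decimals) are 0.5 ± 3.1225i (modulus 3.1623). The spectral radius is the largest modulus: r(A) = sqrt(10) ≈ 3.1623. (Cross-check: r(A) ≤ ||A||_2 ≈ 5.1167; equality holds whenever A is normal, though it can also hold for some non-normal A.)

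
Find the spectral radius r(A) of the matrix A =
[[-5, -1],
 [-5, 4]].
r(A) = (1 + sqrt(101))/2 ≈ 5.5249

The eigenvalues of A are the roots of its characteristic polynomial. With M = A (coefficients from the trace and determinant):
  p(λ) = det(λ I - M) = λ^2 + λ - 25.
For λ^2 + λ - 25 the discriminant is 101. It is nonnegative but not a perfect square, so the roots are real and irrational: λ = (-1 ± sqrt(101))/2 ≈ 4.5249, -5.5249.
Thus the eigenvalues (to 4 decimals) are 4.5249 (modulus 4.5249); -5.5249 (modulus 5.5249). The spectral radius is the largest modulus: r(A) = (1 + sqrt(101))/2 ≈ 5.5249. (Cross-check: r(A) ≤ ||A||_2 ≈ 7.4699; equality holds whenever A is normal, though it can also hold for some non-normal A.)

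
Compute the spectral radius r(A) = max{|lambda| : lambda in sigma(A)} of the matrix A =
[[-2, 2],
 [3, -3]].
r(A) = 5

The eigenvalues of A are the roots of its characteristic polynomial. With M = A (coefficients from the trace and determinant):
  p(λ) = det(λ I - M) = λ^2 + 5λ.
For λ^2 + 5λ the discriminant is 25. It is a perfect square (5^2), so the roots are rational: λ = (-5 ± 5)/2 = 0, -5.
Thus the eigenvalues (to 4 decimals) are 0 (modulus 0); -5 (modulus 5). The spectral radius is the largest modulus: r(A) = 5. (Cross-check: r(A) ≤ ||A||_2 ≈ 5.099; equality holds whenever A is normal, though it can also hold for some non-normal A.)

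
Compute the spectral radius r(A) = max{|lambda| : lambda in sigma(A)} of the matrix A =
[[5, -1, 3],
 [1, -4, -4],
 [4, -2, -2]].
r(A) ≈ 6.5563

The eigenvalues of A are the roots of its characteristic polynomial. With M = A (coefficients from the trace, the sum of principal 2x2 minors, and det A):
  p(λ) = det(λ I - M) = λ^3 + λ^2 - 41λ - 56.
No integer candidate from the rational root theorem (±divisors of 56) is a root, so the roots are irrational. The cubic discriminant is Δ = 234245 > 0, so there are three distinct real roots. p(-7) = -63 and p(-6) = 10 have opposite signs, so a root lies in (-7, -6); Newton's method refines it to λ ≈ -6.1725. p(-2) = 22 and p(-1) = -15 have opposite signs, so a root lies in (-2, -1); Newton's method refines it to λ ≈ -1.3838. p(6) = -50 and p(7) = 49 have opposite signs, so a root lies in (6, 7); Newton's method refines it to λ ≈ 6.5563. Check (Vieta): the three roots sum to -1, matching tr M = -1.
Thus the eigenvalues (to 4 decimals) are -6.1725 (modulus 6.1725); -1.3838 (modulus 1.3838); 6.5563 (modulus 6.5563). The spectral radius is the largest modulus: r(A) ≈ 6.5563. (Cross-check: r(A) ≤ ||A||_2 ≈ 7.2987; equality holds whenever A is normal, though it can also hold for some non-normal A.)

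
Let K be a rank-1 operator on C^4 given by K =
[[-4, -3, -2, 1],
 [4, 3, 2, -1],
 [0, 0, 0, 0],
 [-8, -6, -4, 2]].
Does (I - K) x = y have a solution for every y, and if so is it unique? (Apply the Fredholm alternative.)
(I - K) is singular (det(I - K) = 0, i.e. 1 ∈ sigma(K)). (I - K) x = y is solvable iff y ⊥ ker((I - K)^*) = span{(-4, -3, -2, 1)}, i.e. iff -4y_1 - 3y_2 - 2y_3 + y_4 = 0. When solvable, the solutions are x = y + c·(1, -1, 0, 2), c arbitrary (ker(I - K) = span{(1, -1, 0, 2)}, dimension 1).

K has rank 1, so it is an outer product K = u v^T: every row of K is a multiple of one row vector. Reading off the entries, u = (1, -1, 0, 2) and v = (-4, -3, -2, 1) (row i of K equals u_i·v^T). A rank-one matrix u v^T satisfies K u = u (v·u) and kills the (3)-dimensional subspace v^⊥, so its characteristic polynomial is lambda^3 (lambda - v·u) with v·u = tr K = 1. Hence the eigenvalues of I - K are 1 (multiplicity 3) and 1 - (1) = 0, so det(I - K) = 0. (Direct check: I - K =
[[5, 3, 2, -1],
 [-4, -2, -2, 1],
 [0, 0, 1, 0],
 [8, 6, 4, -1]]
has determinant 0.) So 1 is an eigenvalue of K and (I - K) is not invertible. The finite-dimensional Fredholm alternative says: either (I - K) is invertible, or ker(I - K) ≠ {0} and then range(I - K) = ker((I - K)^*)^⊥, with dim ker(I - K) = dim ker((I - K)^*). We are in the second case, so we need both kernels. Kernel of I - K: (I - K) u = u - u (v·u) = u - u = 0, so ker(I - K) = span{u} = span{(1, -1, 0, 2)} (it is exactly 1-dimensional because rank(I - K) = 3). Kernel of the adjoint: K is real, so (I - K)^* = I - K^T = I - v u^T, and (I - v u^T) v = v - v (u·v) = 0; hence ker((I - K)^*) = span{v} = span{(-4, -3, -2, 1)}. Therefore (I - K) x = y is solvable iff <y, v> = 0, i.e. iff -4y_1 - 3y_2 - 2y_3 + y_4 = 0. When this holds, K y = u (v·y) = 0, so (I - K) y = y and x = y is a particular solution; the full solution set is the line x = y + c·u = y + c·(1, -1, 0, 2), c ∈ C.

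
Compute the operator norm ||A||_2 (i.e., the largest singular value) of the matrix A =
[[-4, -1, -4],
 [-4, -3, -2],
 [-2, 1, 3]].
||A||_2 ≈ 7.6485 (= sqrt(largest eigenvalue of A^T A))

||A||_2 = sigma_max(A) = sqrt(lambda_max(A^T A)). Form the symmetric matrix M = A^T A =
[[36, 14, 18],
 [14, 11, 13],
 [18, 13, 29]].
Its characteristic polynomial (trace, sum of principal 2x2 minors, determinant of M give the coefficients) is
  p(λ) = det(λ I - M) = λ^3 - 76λ^2 + 1070λ - 2704.
No integer candidate from the rational root theorem (±divisors of 2704) is a root, so the roots are irrational. The cubic discriminant is Δ = 725399392 > 0, so there are three distinct real roots. p(3) = -151 and p(4) = 424 have opposite signs, so a root lies in (3, 4); Newton's method refines it to λ ≈ 3.2417. p(14) = 124 and p(15) = -379 have opposite signs, so a root lies in (14, 15); Newton's method refines it to λ ≈ 14.259. p(58) = -1196 and p(59) = 1249 have opposite signs, so a root lies in (58, 59); Newton's method refines it to λ ≈ 58.4993. Check (Vieta): the three roots sum to 76, matching tr M = 76.
So the eigenvalues of A^T A are ≈ 3.2417, 14.259, 58.4993 (all ≥ 0, as they must be for A^T A). The largest is λ_max ≈ 58.4993, hence ||A||_2 = sqrt(λ_max) ≈ 7.6485.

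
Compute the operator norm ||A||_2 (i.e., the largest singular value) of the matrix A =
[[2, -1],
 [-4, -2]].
||A||_2 = sqrt((25 + sqrt(369))/2) ≈ 4.7016 (= sqrt(largest eigenvalue of A^T A))

||A||_2 = sigma_max(A) = sqrt(lambda_max(A^T A)). Form the symmetric matrix M = A^T A =
[[20, 6],
 [6, 5]].
Its characteristic polynomial (trace, determinant of M give the coefficients) is
  p(λ) = det(λ I - M) = λ^2 - 25λ + 64.
For λ^2 - 25λ + 64 the discriminant is 369. It is nonnegative but not a perfect square, so the roots are real and irrational: λ = (25 ± sqrt(369))/2 ≈ 22.1047, 2.8953.
So the eigenvalues of A^T A are ≈ 2.8953, 22.1047 (all ≥ 0, as they must be for A^T A). The largest is λ_max = (25 + sqrt(369))/2 ≈ 22.1047, hence ||A||_2 = sqrt(λ_max) = sqrt((25 + sqrt(369))/2) ≈ 4.7016.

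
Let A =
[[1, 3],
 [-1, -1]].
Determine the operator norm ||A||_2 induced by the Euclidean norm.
||A||_2 = sqrt((12 + sqrt(128))/2) ≈ 3.4142 (= sqrt(largest eigenvalue of A^T A))

||A||_2 = sigma_max(A) = sqrt(lambda_max(A^T A)). Form the symmetric matrix M = A^T A =
[[2, 4],
 [4, 10]].
Its characteristic polynomial (trace, determinant of M give the coefficients) is
  p(λ) = det(λ I - M) = λ^2 - 12λ + 4.
For λ^2 - 12λ + 4 the discriminant is 128. It is nonnegative but not a perfect square, so the roots are real and irrational: λ = (12 ± sqrt(128))/2 ≈ 11.6569, 0.3431.
So the eigenvalues of A^T A are ≈ 0.3431, 11.6569 (all ≥ 0, as they must be for A^T A). The largest is λ_max = (12 + sqrt(128))/2 ≈ 11.6569, hence ||A||_2 = sqrt(λ_max) = sqrt((12 + sqrt(128))/2) ≈ 3.4142.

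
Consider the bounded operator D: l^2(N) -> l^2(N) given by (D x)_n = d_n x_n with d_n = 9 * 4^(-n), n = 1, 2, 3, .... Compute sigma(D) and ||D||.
sigma(D) = {9 * 4^(-n) : n ≥ 1} ∪ {0}; ||D|| = 9/4

A bounded diagonal operator on l^2 with diagonal entries d_n has spectrum equal to the closure of {d_n : n ≥ 1}: every d_n is an eigenvalue (with eigenvector e_n), so {d_n} ⊂ sigma(D); the spectrum is closed, so its closure is too; and for lambda not in the closure, (D - lambda I) has bounded inverse (the diagonal entries 1/(d_n - lambda) are bounded). For our sequence d_n = 9 * 4^(-n), n = 1, 2, 3, ...:
  - {d_n} = {9 * 4^(-n) : n ≥ 1}; the only limit point is 0
  - closure = {9 * 4^(-n) : n ≥ 1} ∪ {0}
For the norm: a diagonal operator has ||D|| = sup_n |d_n|. Here d_n = 9 * 4^(-n) is positive and decreasing, so sup_n |d_n| = d_1 = 9/4. So ||D|| = 9/4.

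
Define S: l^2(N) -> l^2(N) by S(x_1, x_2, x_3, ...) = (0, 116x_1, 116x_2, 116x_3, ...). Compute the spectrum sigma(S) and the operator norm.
sigma(S) = closed disk {z in C : |z| ≤ 116}; ||S|| = 116

Note S = 116·U where U is the unit right shift (U x)_k = x_{k-1} (with x_0 := 0); so ||S|| = 116||U|| and sigma(S) = 116·sigma(U). ||S x||^2 = sum_{k≥1} |116x_k|^2 = 13456||x||^2, so ||S|| = 116 and sigma(S) ⊂ {|z| ≤ 116}. For any |lambda| < 116, the equation (S - lambda I) x = 0 forces x_1 = 0, then 116x_k = lambda x_{k+1} ⇒ x = 0, so S has no eigenvalues. But (S - lambda I) is not surjective for |lambda| < 116: solving (S - lambda I) x = e_1 would require x_n proportional to (lambda/116)^(-n), which is not in l^2. So every |lambda| < 116 lies in the residual spectrum. The boundary |lambda| = 116 is in the approximate point spectrum (the spectrum is closed). Hence sigma(S) is the closed disk of radius 116.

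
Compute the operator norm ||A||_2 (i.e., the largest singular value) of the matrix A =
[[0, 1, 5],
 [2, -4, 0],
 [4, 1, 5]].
||A||_2 ≈ 7.8243 (= sqrt(largest eigenvalue of A^T A))

||A||_2 = sigma_max(A) = sqrt(lambda_max(A^T A)). Form the symmetric matrix M = A^T A =
[[20, -4, 20],
 [-4, 18, 10],
 [20, 10, 50]].
Its characteristic polynomial (trace, sum of principal 2x2 minors, determinant of M give the coefficients) is
  p(λ) = det(λ I - M) = λ^3 - 88λ^2 + 1744λ - 6400.
No integer candidate from the rational root theorem (±divisors of 6400) is a root, so the roots are irrational. The cubic discriminant is Δ = 1464270848 > 0, so there are three distinct real roots. p(4) = -768 and p(5) = 245 have opposite signs, so a root lies in (4, 5); Newton's method refines it to λ ≈ 4.7442. p(22) = 24 and p(23) = -673 have opposite signs, so a root lies in (22, 23); Newton's method refines it to λ ≈ 22.0355. p(61) = -483 and p(62) = 1784 have opposite signs, so a root lies in (61, 62); Newton's method refines it to λ ≈ 61.2203. Check (Vieta): the three roots sum to 88, matching tr M = 88.
So the eigenvalues of A^T A are ≈ 4.7442, 22.0355, 61.2203 (all ≥ 0, as they must be for A^T A). The largest is λ_max ≈ 61.2203, hence ||A||_2 = sqrt(λ_max) ≈ 7.8243.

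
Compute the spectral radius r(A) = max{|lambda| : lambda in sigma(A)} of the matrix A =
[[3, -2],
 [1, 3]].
r(A) = sqrt(11) ≈ 3.3166

The eigenvalues of A are the roots of its characteristic polynomial. With M = A (coefficients from the trace and determinant):
  p(λ) = det(λ I - M) = λ^2 - 6λ + 11.
For λ^2 - 6λ + 11 the discriminant is -8. It is negative, so the roots are the complex-conjugate pair λ = 3 ± (sqrt(8)/2) i ≈ 3 ± 1.4142i. For a conjugate pair the product of the roots equals the constant term, so |λ|^2 = 11 and |λ| = sqrt(11) ≈ 3.3166.
Thus the eigenvalues (to 4 decimals) are 3 ± 1.4142i (modulus 3.3166). The spectral radius is the largest modulus: r(A) = sqrt(11) ≈ 3.3166. (Cross-check: r(A) ≤ ||A||_2 ≈ 3.8541; equality holds whenever A is normal, though it can also hold for some non-normal A.)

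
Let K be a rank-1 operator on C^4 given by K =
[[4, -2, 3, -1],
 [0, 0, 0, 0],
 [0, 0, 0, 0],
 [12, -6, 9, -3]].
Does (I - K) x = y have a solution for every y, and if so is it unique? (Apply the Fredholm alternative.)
(I - K) is singular (det(I - K) = 0, i.e. 1 ∈ sigma(K)). (I - K) x = y is solvable iff y ⊥ ker((I - K)^*) = span{(4, -2, 3, -1)}, i.e. iff 4y_1 - 2y_2 + 3y_3 - y_4 = 0. When solvable, the solutions are x = y + c·(1, 0, 0, 3), c arbitrary (ker(I - K) = span{(1, 0, 0, 3)}, dimension 1).

K has rank 1, so it is an outer product K = u v^T: every row of K is a multiple of one row vector. Reading off the entries, u = (1, 0, 0, 3) and v = (4, -2, 3, -1) (row i of K equals u_i·v^T). A rank-one matrix u v^T satisfies K u = u (v·u) and kills the (3)-dimensional subspace v^⊥, so its characteristic polynomial is lambda^3 (lambda - v·u) with v·u = tr K = 1. Hence the eigenvalues of I - K are 1 (multiplicity 3) and 1 - (1) = 0, so det(I - K) = 0. (Direct check: I - K =
[[-3, 2, -3, 1],
 [0, 1, 0, 0],
 [0, 0, 1, 0],
 [-12, 6, -9, 4]]
has determinant 0.) So 1 is an eigenvalue of K and (I - K) is not invertible. The finite-dimensional Fredholm alternative says: either (I - K) is invertible, or ker(I - K) ≠ {0} and then range(I - K) = ker((I - K)^*)^⊥, with dim ker(I - K) = dim ker((I - K)^*). We are in the second case, so we need both kernels. Kernel of I - K: (I - K) u = u - u (v·u) = u - u = 0, so ker(I - K) = span{u} = span{(1, 0, 0, 3)} (it is exactly 1-dimensional because rank(I - K) = 3). Kernel of the adjoint: K is real, so (I - K)^* = I - K^T = I - v u^T, and (I - v u^T) v = v - v (u·v) = 0; hence ker((I - K)^*) = span{v} = span{(4, -2, 3, -1)}. Therefore (I - K) x = y is solvable iff <y, v> = 0, i.e. iff 4y_1 - 2y_2 + 3y_3 - y_4 = 0. When this holds, K y = u (v·y) = 0, so (I - K) y = y and x = y is a particular solution; the full solution set is the line x = y + c·u = y + c·(1, 0, 0, 3), c ∈ C.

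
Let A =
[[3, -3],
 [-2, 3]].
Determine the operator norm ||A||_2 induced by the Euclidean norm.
||A||_2 = sqrt((31 + sqrt(925))/2) ≈ 5.5414 (= sqrt(largest eigenvalue of A^T A))

||A||_2 = sigma_max(A) = sqrt(lambda_max(A^T A)). Form the symmetric matrix M = A^T A =
[[13, -15],
 [-15, 18]].
Its characteristic polynomial (trace, determinant of M give the coefficients) is
  p(λ) = det(λ I - M) = λ^2 - 31λ + 9.
For λ^2 - 31λ + 9 the discriminant is 925. It is nonnegative but not a perfect square, so the roots are real and irrational: λ = (31 ± sqrt(925))/2 ≈ 30.7069, 0.2931.
So the eigenvalues of A^T A are ≈ 0.2931, 30.7069 (all ≥ 0, as they must be for A^T A). The largest is λ_max = (31 + sqrt(925))/2 ≈ 30.7069, hence ||A||_2 = sqrt(λ_max) = sqrt((31 + sqrt(925))/2) ≈ 5.5414.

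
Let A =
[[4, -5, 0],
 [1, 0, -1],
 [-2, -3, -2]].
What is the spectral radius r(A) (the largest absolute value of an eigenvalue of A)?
r(A) ≈ 3.1901

The eigenvalues of A are the roots of its characteristic polynomial. With M = A (coefficients from the trace, the sum of principal 2x2 minors, and det A):
  p(λ) = det(λ I - M) = λ^3 - 2λ^2 - 6λ + 32.
No integer candidate from the rational root theorem (±divisors of 32) is a root, so the roots are irrational. The cubic discriminant is Δ = -18704 < 0, so there is one real root and a complex-conjugate pair. p(-4) = -40 and p(-3) = 5 have opposite signs, so a root lies in (-4, -3); Newton's method refines it to λ ≈ -3.1445. Dividing out (λ - (-3.1445)) leaves approximately λ^2 - 5.1445λ + 10.1766. For λ^2 - 5.1445λ + 10.1766 the discriminant is -14.2409. It is negative, so the remaining roots are the complex-conjugate pair λ ≈ 2.5722 ± 1.8869i. Their product equals the constant term, so |λ|^2 ≈ 10.1766 and |λ| ≈ 3.1901.
Thus the eigenvalues (to 4 decimals) are -3.1445 (modulus 3.1445); 2.5722 ± 1.8869i (modulus 3.1901). The spectral radius is the largest modulus: r(A) ≈ 3.1901. (Cross-check: r(A) ≤ ||A||_2 ≈ 6.5768; equality holds whenever A is normal, though it can also hold for some non-normal A.)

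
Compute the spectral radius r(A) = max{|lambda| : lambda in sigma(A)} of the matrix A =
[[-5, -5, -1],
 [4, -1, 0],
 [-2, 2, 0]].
r(A) ≈ 4.6256

The eigenvalues of A are the roots of its characteristic polynomial. With M = A (coefficients from the trace, the sum of principal 2x2 minors, and det A):
  p(λ) = det(λ I - M) = λ^3 + 6λ^2 + 23λ + 6.
No integer candidate from the rational root theorem (±divisors of 6) is a root, so the roots are irrational. The cubic discriminant is Δ = -20876 < 0, so there is one real root and a complex-conjugate pair. p(-1) = -12 and p(0) = 6 have opposite signs, so a root lies in (-1, 0); Newton's method refines it to λ ≈ -0.2804. Dividing out (λ - (-0.2804)) leaves approximately λ^2 + 5.7196λ + 21.3961. For λ^2 + 5.7196λ + 21.3961 the discriminant is -52.8708. It is negative, so the remaining roots are the complex-conjugate pair λ ≈ -2.8598 ± 3.6356i. Their product equals the constant term, so |λ|^2 ≈ 21.3961 and |λ| ≈ 4.6256.
Thus the eigenvalues (to 4 decimals) are -0.2804 (modulus 0.2804); -2.8598 ± 3.6356i (modulus 4.6256). The spectral radius is the largest modulus: r(A) ≈ 4.6256. (Cross-check: r(A) ≤ ||A||_2 ≈ 7.5457; equality holds whenever A is normal, though it can also hold for some non-normal A.)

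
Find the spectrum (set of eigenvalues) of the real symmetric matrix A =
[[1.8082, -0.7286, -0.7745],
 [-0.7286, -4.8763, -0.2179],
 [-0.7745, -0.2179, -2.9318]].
sigma(A) ≈ {-5, -3, 2}

A is real symmetric, so its spectrum consists of real eigenvalues. Expanding the characteristic polynomial of the displayed matrix gives
  det(λ I - A) = p(λ) = λ^3 + (6)λ^2 + (-1)λ + (-30).
Solving p(λ) = 0 yields eigenvalues ≈ -5, -3, 2. (A is shown rounded to 4 decimals, so these recover the underlying integer eigenvalues to within that precision.)
Verification: the trace of A = -6 equals the sum of eigenvalues -6, and det(A) ≈ 30.0003 matches the eigenvalue product 30.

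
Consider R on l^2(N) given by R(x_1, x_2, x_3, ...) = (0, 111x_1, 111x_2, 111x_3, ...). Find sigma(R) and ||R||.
sigma(R) = closed disk {z in C : |z| ≤ 111}; ||R|| = 111

Note R = 111·U where U is the unit right shift (U x)_k = x_{k-1} (with x_0 := 0); so ||R|| = 111||U|| and sigma(R) = 111·sigma(U). ||R x||^2 = sum_{k≥1} |111x_k|^2 = 12321||x||^2, so ||R|| = 111 and sigma(R) ⊂ {|z| ≤ 111}. For any |lambda| < 111, the equation (R - lambda I) x = 0 forces x_1 = 0, then 111x_k = lambda x_{k+1} ⇒ x = 0, so R has no eigenvalues. But (R - lambda I) is not surjective for |lambda| < 111: solving (R - lambda I) x = e_1 would require x_n proportional to (lambda/111)^(-n), which is not in l^2. So every |lambda| < 111 lies in the residual spectrum. The boundary |lambda| = 111 is in the approximate point spectrum (the spectrum is closed). Hence sigma(R) is the closed disk of radius 111.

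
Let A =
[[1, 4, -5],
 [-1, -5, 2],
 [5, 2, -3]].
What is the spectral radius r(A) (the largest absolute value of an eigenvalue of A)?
r(A) ≈ 4.4561

The eigenvalues of A are the roots of its characteristic polynomial. With M = A (coefficients from the trace, the sum of principal 2x2 minors, and det A):
  p(λ) = det(λ I - M) = λ^3 + 7λ^2 + 32λ + 76.
No integer candidate from the rational root theorem (±divisors of 76) is a root, so the roots are irrational. The cubic discriminant is Δ = -34688 < 0, so there is one real root and a complex-conjugate pair. p(-4) = -4 and p(-3) = 16 have opposite signs, so a root lies in (-4, -3); Newton's method refines it to λ ≈ -3.8273. Dividing out (λ - (-3.8273)) leaves approximately λ^2 + 3.1727λ + 19.8571. For λ^2 + 3.1727λ + 19.8571 the discriminant is -69.3628. It is negative, so the remaining roots are the complex-conjugate pair λ ≈ -1.5863 ± 4.1642i. Their product equals the constant term, so |λ|^2 ≈ 19.8571 and |λ| ≈ 4.4561.
Thus the eigenvalues (to 4 decimals) are -3.8273 (modulus 3.8273); -1.5863 ± 4.1642i (modulus 4.4561). The spectral radius is the largest modulus: r(A) ≈ 4.4561. (Cross-check: r(A) ≤ ||A||_2 ≈ 9.5267; equality holds whenever A is normal, though it can also hold for some non-normal A.)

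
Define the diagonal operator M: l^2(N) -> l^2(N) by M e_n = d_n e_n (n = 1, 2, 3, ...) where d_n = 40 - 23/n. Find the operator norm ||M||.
||M|| = 40

For a diagonal operator on l^2 with entries d_n, ||M|| = sup_n |d_n|. Here d_1 = 17, d_2 = 57/2, ..., and d_n = 40 - 23/n increases monotonically toward 40. All terms lie in [17, 40), so |d_n| = d_n and the supremum is the limit 40, which is not attained by any individual d_n. Hence ||M|| = 40.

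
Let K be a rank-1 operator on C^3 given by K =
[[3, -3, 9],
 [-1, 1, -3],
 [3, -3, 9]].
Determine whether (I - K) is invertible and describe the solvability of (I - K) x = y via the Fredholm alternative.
(I - K) is invertible (det(I - K) = -12 ≠ 0), so for every y in C^3 the equation (I - K) x = y has a unique solution.

K has rank 1, so it is an outer product K = u v^T: every row of K is a multiple of one row vector. Reading off the entries, u = (3, -1, 3) and v = (1, -1, 3) (row i of K equals u_i·v^T). A rank-one matrix u v^T satisfies K u = u (v·u) and kills the (2)-dimensional subspace v^⊥, so its characteristic polynomial is lambda^2 (lambda - v·u) with v·u = tr K = 13. Hence the eigenvalues of I - K are 1 (multiplicity 2) and 1 - (13) = -12, so det(I - K) = -12. (Direct check: I - K =
[[-2, 3, -9],
 [1, 0, 3],
 [-3, 3, -8]]
has determinant -12.) The finite-dimensional Fredholm alternative says: either (I - K) is invertible, or ker(I - K) ≠ {0} and then range(I - K) = ker((I - K)^*)^⊥, with dim ker(I - K) = dim ker((I - K)^*). Since det(I - K) ≠ 0, 1 is not an eigenvalue of K and ker(I - K) = {0}, so we are in the first case: for every y there is a unique x = (I - K)^(-1) y. Explicitly, by the Sherman–Morrison formula, (I - u v^T)^(-1) = I + u v^T/(1 - v·u), i.e. (I - K)^(-1) = I + K/(-12).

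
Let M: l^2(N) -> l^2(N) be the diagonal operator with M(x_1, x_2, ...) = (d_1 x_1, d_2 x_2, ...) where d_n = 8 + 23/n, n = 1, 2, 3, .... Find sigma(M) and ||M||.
sigma(M) = {8 + 23/n : n ≥ 1} ∪ {8}; ||M|| = 31

A bounded diagonal operator on l^2 with diagonal entries d_n has spectrum equal to the closure of {d_n : n ≥ 1}: every d_n is an eigenvalue (with eigenvector e_n), so {d_n} ⊂ sigma(M); the spectrum is closed, so its closure is too; and for lambda not in the closure, (M - lambda I) has bounded inverse (the diagonal entries 1/(d_n - lambda) are bounded). For our sequence d_n = 8 + 23/n, n = 1, 2, 3, ...:
  - {d_n} = {8 + 23/n : n ≥ 1}; the only limit point is 8
  - closure = {8 + 23/n : n ≥ 1} ∪ {8}
For the norm: a diagonal operator has ||M|| = sup_n |d_n|. Here d_n = 8 + 23/n is positive and decreasing, so sup_n |d_n| = d_1 = 8 + 23 = 31. So ||M|| = 31.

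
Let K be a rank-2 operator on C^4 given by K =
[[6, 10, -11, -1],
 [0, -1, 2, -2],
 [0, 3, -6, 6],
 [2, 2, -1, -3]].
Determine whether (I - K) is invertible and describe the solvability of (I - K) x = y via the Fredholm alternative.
(I - K) is invertible (det(I - K) = -22 ≠ 0), so for every y in C^4 the equation (I - K) x = y has a unique solution.

K has rank 2 and factors as K = U V^T = u1 v1^T + u2 v2^T with u1 = (-3, 0, 0, -1), v1 = (-2, -3, 3, 1), u2 = (-1, 1, -3, 1), v2 = (0, -1, 2, -2) (multiplying out reproduces the displayed K). The nonzero eigenvalues of U V^T coincide with those of the 2 x 2 matrix G = V^T U = [[v1·u1, v1·u2], [v2·u1, v2·u2]] = [[5, -9], [2, -9]], and by the Sylvester determinant identity det(I_4 - U V^T) = det(I_2 - V^T U) = det([[-4, 9], [-2, 10]]) = (-4)(10) - (9)(-2) = -22. (Direct check: I - K =
[[-5, -10, 11, 1],
 [0, 2, -2, 2],
 [0, -3, 7, -6],
 [-2, -2, 1, 4]]
has determinant -22.) The finite-dimensional Fredholm alternative says: either (I - K) is invertible, or ker(I - K) ≠ {0} and then range(I - K) = ker((I - K)^*)^⊥, with dim ker(I - K) = dim ker((I - K)^*). Since det(I - K) ≠ 0, 1 is not an eigenvalue of K and ker(I - K) = {0}, so we are in the first case: for every y there is a unique x = (I - K)^(-1) y. (Explicitly, by the Woodbury identity, (I - U V^T)^(-1) = I + U (I_2 - G)^(-1) V^T.)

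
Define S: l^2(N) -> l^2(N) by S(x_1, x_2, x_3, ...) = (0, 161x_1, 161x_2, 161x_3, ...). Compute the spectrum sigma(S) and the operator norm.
sigma(S) = closed disk {z in C : |z| ≤ 161}; ||S|| = 161

Note S = 161·U where U is the unit right shift (U x)_k = x_{k-1} (with x_0 := 0); so ||S|| = 161||U|| and sigma(S) = 161·sigma(U). ||S x||^2 = sum_{k≥1} |161x_k|^2 = 25921||x||^2, so ||S|| = 161 and sigma(S) ⊂ {|z| ≤ 161}. For any |lambda| < 161, the equation (S - lambda I) x = 0 forces x_1 = 0, then 161x_k = lambda x_{k+1} ⇒ x = 0, so S has no eigenvalues. But (S - lambda I) is not surjective for |lambda| < 161: solving (S - lambda I) x = e_1 would require x_n proportional to (lambda/161)^(-n), which is not in l^2. So every |lambda| < 161 lies in the residual spectrum. The boundary |lambda| = 161 is in the approximate point spectrum (the spectrum is closed). Hence sigma(S) is the closed disk of radius 161.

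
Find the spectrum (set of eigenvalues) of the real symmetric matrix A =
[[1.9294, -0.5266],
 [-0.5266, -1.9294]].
sigma(A) ≈ {-2, 2}

A is real symmetric, so its spectrum consists of real eigenvalues. Expanding the characteristic polynomial of the displayed matrix gives
  det(λ I - A) = p(λ) = λ^2 + (0)λ + (-4).
Solving p(λ) = 0 yields eigenvalues ≈ -2, 2. (A is shown rounded to 4 decimals, so these recover the underlying integer eigenvalues to within that precision.)
Verification: the trace of A = 0 equals the sum of eigenvalues 0, and det(A) ≈ -3.9999 matches the eigenvalue product -4.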